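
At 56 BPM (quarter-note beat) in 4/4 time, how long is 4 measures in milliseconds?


Reasoning:
Quarter-note beat duration = 60000 / 56 ms
Beats per measure (4/4) = 4
One measure = 4 × 60000 / 56 = 240000 / 56 ms
4 measures = 4 × 240000 / 56 = 960000 / 56
= 17142.9 ms


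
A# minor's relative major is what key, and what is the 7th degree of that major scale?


Working:
The relative major shares the key signature and is a minor 3rd above the minor tonic
A minor 3rd above A# is C#
→ relative major of A# minor is C# major
C# major scale: C# D# E# F# G# A# B#
= C# major; 7th degree = B#


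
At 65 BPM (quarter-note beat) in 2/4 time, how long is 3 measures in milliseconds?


Solution.
Quarter-note beat duration = 60000 / 65 ms
Beats per measure (2/4) = 2
One measure = 2 × 60000 / 65 = 120000 / 65 ms
3 measures = 3 × 120000 / 65 = 360000 / 65
= 5538.5 ms


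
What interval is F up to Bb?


Reasoning:
Letter names: F → B spans 4 letter names → a 4th
Semitones: F → Bb = 5 half-steps
A 4th of 5 semitones is a perfect 4th
= perfect 4th


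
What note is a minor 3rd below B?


Working:
A 3rd spans 3 letter names, so from B we land on G
A minor 3rd = 3 semitones below B
Spell G at that pitch: G#
= G#


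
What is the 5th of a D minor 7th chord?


Reasoning:
Minor 7th chord = root + minor 3rd + perfect 5th + minor 7th
Seventh chords stack in thirds, so the letter names are D-F-A-C
Root: D
Minor 3rd above D: F
Perfect 5th above D: A
Minor 7th above D: C
The 5th = A


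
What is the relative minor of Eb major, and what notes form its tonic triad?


Reasoning:
The relative minor shares the major's key signature and starts on its 6th degree
6th degree = a major 6th above the tonic; a major 6th above Eb is C
→ relative minor of Eb major is C minor
Tonic triad of C minor = root + minor 3rd + perfect 5th = C Eb G
= C minor; triad = C Eb G


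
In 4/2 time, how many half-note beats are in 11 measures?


Let's work it out.
Time signature 4/2: the bottom number 2 means the half note gets one count
The top number 4 means 4 half-note beats per measure
Total = 4 × 11 measures
= 44 half-note beats


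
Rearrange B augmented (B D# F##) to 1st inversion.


Working:
Root position: B D# F##
1st inversion: move root up an octave
Bass note: D#
Notes (bottom to top) = D# F## B


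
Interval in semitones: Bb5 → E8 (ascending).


Absolute semitone position = octave×12 + chromatic position
Bb5: 5×12 + 10 = 70
E8: 8×12 + 4 = 100
Difference = 100 - 70 = 30
= 30 semitones


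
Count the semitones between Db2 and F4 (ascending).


Working:
Absolute semitone position = octave×12 + chromatic position
Db2: 2×12 + 1 = 25
F4: 4×12 + 5 = 53
Difference = 53 - 25 = 28
= 28 semitones


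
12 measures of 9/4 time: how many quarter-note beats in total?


Step by step:
Time signature 9/4: the bottom number 4 means the quarter note gets one count
The top number 9 means 9 quarter-note beats per measure
Total = 9 × 12 measures
= 108 quarter-note beats


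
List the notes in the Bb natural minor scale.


Natural minor scale pattern: W-H-W-W-H-W-W (2-1-2-2-1-2-2 semitones)
Starting from Bb:
  Bb + 2 semitones → C
  C + 1 semitone → Db
  Db + 2 semitones → Eb
  Eb + 2 semitones → F
  F + 1 semitone → Gb
  Gb + 2 semitones → Ab
  Ab + 2 semitones → Bb
Scale = Bb C Db Eb F Gb Ab


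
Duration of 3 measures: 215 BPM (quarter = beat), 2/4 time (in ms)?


Let's work it out.
Quarter-note beat duration = 60000 / 215 ms
Beats per measure (2/4) = 2
One measure = 2 × 60000 / 215 = 120000 / 215 ms
3 measures = 3 × 120000 / 215 = 360000 / 215
= 1674.4 ms


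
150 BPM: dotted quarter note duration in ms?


Step by step:
One quarter-note beat = 60000 / BPM = 60000 / 150 ms
Dotted quarter note = 3/2 × quarter note
Duration = 3/2 × 60000 / 150 = 90000 / 150
= 600.0 ms


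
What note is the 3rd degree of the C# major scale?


Solution.
Major scale pattern: W-W-H-W-W-W-H (2-2-1-2-2-2-1 semitones)
Starting from C#:
  C# + 2 semitones → D#
  D# + 2 semitones → E#
  E# + 1 semitone → F#
  F# + 2 semitones → G#
  G# + 2 semitones → A#
  A# + 2 semitones → B#
  B# + 1 semitone → C#
Scale: C# D# E# F# G# A# B#
Degree 3 = E#


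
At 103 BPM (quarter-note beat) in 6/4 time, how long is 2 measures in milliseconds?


Quarter-note beat duration = 60000 / 103 ms
Beats per measure (6/4) = 6
One measure = 6 × 60000 / 103 = 360000 / 103 ms
2 measures = 2 × 360000 / 103 = 720000 / 103
= 6990.3 ms


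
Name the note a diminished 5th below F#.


Step by step:
A 5th spans 5 letter names, so from F we land on B
A diminished 5th = 6 semitones below F#
Spell B at that pitch: B#
= B#


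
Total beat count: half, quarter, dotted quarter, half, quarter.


Step by step:
Beat values:
  half = 2 beats
  quarter = 1 beat
  dotted quarter = 1.5 beats
  half = 2 beats
  quarter = 1 beat
Sum = 2 + 1 + 1.5 + 2 + 1
= 7.5 beats


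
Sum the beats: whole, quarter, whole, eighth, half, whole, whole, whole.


Beat values:
  whole = 4 beats
  quarter = 1 beat
  whole = 4 beats
  eighth = 0.5 beats
  half = 2 beats
  whole = 4 beats
  whole = 4 beats
  whole = 4 beats
Sum = 4 + 1 + 4 + 0.5 + 2 + 4 + 4 + 4
= 23.5 beats


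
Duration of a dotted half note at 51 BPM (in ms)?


Let's work it out.
One quarter-note beat = 60000 / BPM = 60000 / 51 ms
Dotted half note = 3 × quarter note
Duration = 3 × 60000 / 51 = 180000 / 51
= 3529.4 ms


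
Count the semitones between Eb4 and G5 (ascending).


Absolute semitone position = octave×12 + chromatic position
Eb4: 4×12 + 3 = 51
G5: 5×12 + 7 = 67
Difference = 67 - 51 = 16
= 16 semitones


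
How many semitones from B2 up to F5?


Solution.
Absolute semitone position = octave×12 + chromatic position
B2: 2×12 + 11 = 35
F5: 5×12 + 5 = 65
Difference = 65 - 35 = 30
= 30 semitones


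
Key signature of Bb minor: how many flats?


Solution.
Flat minor keys: A(0), D(1), G(2), C(3), F(4), Bb(5), Eb(6), Ab(7)
Bb minor has 5 flats
Order of flats: Bb Eb Ab Db Gb Cb Fb → first 5: Bb, Eb, Ab, Db, Gb
= 5 flats


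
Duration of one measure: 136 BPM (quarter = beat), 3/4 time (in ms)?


Step by step:
Quarter-note beat duration = 60000 / 136 ms
Beats per measure (3/4) = 3
One measure = 3 × 60000 / 136 = 180000 / 136 ms
= 1323.5 ms


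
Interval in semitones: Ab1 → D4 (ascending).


Absolute semitone position = octave×12 + chromatic position
Ab1: 1×12 + 8 = 20
D4: 4×12 + 2 = 50
Difference = 50 - 20 = 30
= 30 semitones


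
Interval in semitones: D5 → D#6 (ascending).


Absolute semitone position = octave×12 + chromatic position
D5: 5×12 + 2 = 62
D#6: 6×12 + 3 = 75
Difference = 75 - 62 = 13
= 13 semitones


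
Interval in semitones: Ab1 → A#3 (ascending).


Working:
Absolute semitone position = octave×12 + chromatic position
Ab1: 1×12 + 8 = 20
A#3: 3×12 + 10 = 46
Difference = 46 - 20 = 26
= 26 semitones


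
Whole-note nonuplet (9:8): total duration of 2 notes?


Solution.
Nonuplet: 9 notes occupy the space of 8 whole notes
Space = 8 × 4 = 32 beats
Each nonuplet note = 32 / 9 = 32/9 beats
2 notes = 2 × 32/9 = 64/9
= 64/9 beats


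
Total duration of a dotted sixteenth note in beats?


Step by step:
Base sixteenth note = 1/4 beats
Dot 1 adds half the previous value: +1/8
One dotted sixteenth = 1/4 + 1/8 = 3/8
= 3/8 beats


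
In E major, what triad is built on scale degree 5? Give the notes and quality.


E major scale: E F# G# A B C# D#
Diatonic triad on degree 5 stacks scale notes 5, 7, 2: B D# F#
B→D# = 4 semitones; B→F# = 7 semitones → major triad
= B D# F# (major)


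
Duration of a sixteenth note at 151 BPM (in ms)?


Working:
One quarter-note beat = 60000 / BPM = 60000 / 151 ms
Sixteenth note = 1/4 × quarter note
Duration = 1/4 × 60000 / 151 = 15000 / 151
= 99.3 ms


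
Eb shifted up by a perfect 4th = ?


Solution.
perfect 4th: 4 letter names, 5 semitones
Letter: E + 3 → A
Pitch: Eb + 5 semitones, spelled as an A → Ab
= Ab


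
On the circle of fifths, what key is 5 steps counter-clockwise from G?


Let's work it out.
Each counter-clockwise step moves down a perfect 5th (= up a perfect 4th)
From G: G → C → F → Bb → Eb → Ab
= Ab


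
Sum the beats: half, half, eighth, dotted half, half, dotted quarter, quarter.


Reasoning:
Beat values:
  half = 2 beats
  half = 2 beats
  eighth = 0.5 beats
  dotted half = 3 beats
  half = 2 beats
  dotted quarter = 1.5 beats
  quarter = 1 beat
Sum = 2 + 2 + 0.5 + 3 + 2 + 1.5 + 1
= 12 beats


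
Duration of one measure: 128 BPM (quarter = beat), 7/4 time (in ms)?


Quarter-note beat duration = 60000 / 128 ms
Beats per measure (7/4) = 7
One measure = 7 × 60000 / 128 = 420000 / 128 ms
= 3281.2 ms


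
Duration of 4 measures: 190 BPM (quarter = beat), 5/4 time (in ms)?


Reasoning:
Quarter-note beat duration = 60000 / 190 ms
Beats per measure (5/4) = 5
One measure = 5 × 60000 / 190 = 300000 / 190 ms
4 measures = 4 × 300000 / 190 = 1200000 / 190
= 6315.8 ms


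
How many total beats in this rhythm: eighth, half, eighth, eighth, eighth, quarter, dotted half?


Beat values:
  eighth = 0.5 beats
  half = 2 beats
  eighth = 0.5 beats
  eighth = 0.5 beats
  eighth = 0.5 beats
  quarter = 1 beat
  dotted half = 3 beats
Sum = 0.5 + 2 + 0.5 + 0.5 + 0.5 + 1 + 3
= 8 beats


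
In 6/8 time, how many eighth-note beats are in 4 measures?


Time signature 6/8: the bottom number 8 means the eighth note gets one count
The top number 6 means 6 eighth-note beats per measure
Total = 6 × 4 measures
= 24 eighth-note beats


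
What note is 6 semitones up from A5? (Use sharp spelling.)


Solution.
A5: chromatic position 9 in octave 5 → absolute = 5×12 + 9 = 69
Transpose up 6: 69 + 6 = 75
75 = 6×12 + 3 → D# in octave 6
Result = D#6


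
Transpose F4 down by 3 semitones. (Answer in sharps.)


F4: chromatic position 5 in octave 4 → absolute = 4×12 + 5 = 53
Transpose down 3: 53 - 3 = 50
50 = 4×12 + 2 → D in octave 4
Result = D4


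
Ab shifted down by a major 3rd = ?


major 3rd: 3 letter names, 4 semitones
Letter: A - 2 → F
Pitch: Ab - 4 semitones, spelled as an F → Fb
= Fb


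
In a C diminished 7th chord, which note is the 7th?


Step by step:
Diminished 7th chord = root + minor 3rd + diminished 5th + diminished 7th
Seventh chords stack in thirds, so the letter names are C-E-G-B
Root: C
Minor 3rd above C: Eb
Diminished 5th above C: Gb
Diminished 7th above C: Bbb
The 7th = Bbb


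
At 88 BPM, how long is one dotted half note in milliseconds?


Working:
One quarter-note beat = 60000 / BPM = 60000 / 88 ms
Dotted half note = 3 × quarter note
Duration = 3 × 60000 / 88 = 180000 / 88
= 2045.5 ms


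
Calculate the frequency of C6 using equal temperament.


Solution.
f = 440 × 2^(n/12) where n = semitones from A4
C6: 15 semitones from A4
f = 440 × 2^(15/12)
f = 1046.50 Hz


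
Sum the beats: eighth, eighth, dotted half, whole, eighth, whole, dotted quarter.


Beat values:
  eighth = 0.5 beats
  eighth = 0.5 beats
  dotted half = 3 beats
  whole = 4 beats
  eighth = 0.5 beats
  whole = 4 beats
  dotted quarter = 1.5 beats
Sum = 0.5 + 0.5 + 3 + 4 + 0.5 + 4 + 1.5
= 14 beats


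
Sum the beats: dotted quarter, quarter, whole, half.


Solution.
Beat values:
  dotted quarter = 1.5 beats
  quarter = 1 beat
  whole = 4 beats
  half = 2 beats
Sum = 1.5 + 1 + 4 + 2
= 8.5 beats


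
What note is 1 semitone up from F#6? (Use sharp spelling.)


Step by step:
F#6: chromatic position 6 in octave 6 → absolute = 6×12 + 6 = 78
Transpose up 1: 78 + 1 = 79
79 = 6×12 + 7 → G in octave 6
Result = G6


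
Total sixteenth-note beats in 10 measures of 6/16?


Reasoning:
Time signature 6/16: the bottom number 16 means the sixteenth note gets one count
The top number 6 means 6 sixteenth-note beats per measure
Total = 6 × 10 measures
= 60 sixteenth-note beats


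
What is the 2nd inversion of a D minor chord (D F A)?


Root position: D F A
2nd inversion: move root and 3rd up an octave
Bass note: A
Notes (bottom to top) = A D F


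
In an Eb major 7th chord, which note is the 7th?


Major 7th chord = root + major 3rd + perfect 5th + major 7th
Seventh chords stack in thirds, so the letter names are E-G-B-D
Root: Eb
Major 3rd above Eb: G
Perfect 5th above Eb: Bb
Major 7th above Eb: D
The 7th = D


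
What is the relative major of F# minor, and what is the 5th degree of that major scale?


Let's work it out.
The relative major shares the key signature and is a minor 3rd above the minor tonic
A minor 3rd above F# is A
→ relative major of F# minor is A major
A major scale: A B C# D E F# G#
= A major; 5th degree = E


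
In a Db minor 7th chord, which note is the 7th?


Minor 7th chord = root + minor 3rd + perfect 5th + minor 7th
Seventh chords stack in thirds, so the letter names are D-F-A-C
Root: Db
Minor 3rd above Db: Fb
Perfect 5th above Db: Ab
Minor 7th above Db: Cb
The 7th = Cb


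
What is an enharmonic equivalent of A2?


Working:
Enharmonic notes sound the same pitch but are spelled with different letter names
A and G## name the same pitch class
= G##2


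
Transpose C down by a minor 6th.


Step by step:
minor 6th: 6 letter names, 8 semitones
Letter: C - 5 → E
Pitch: C - 8 semitones, spelled as an E → E
= E


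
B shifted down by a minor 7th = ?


minor 7th: 7 letter names, 10 semitones
Letter: B - 6 → C
Pitch: B - 10 semitones, spelled as a C → C#
= C#


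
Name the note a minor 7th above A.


Step by step:
A 7th spans 7 letter names, so from A we land on G
A minor 7th = 10 semitones above A
Spell G at that pitch: G
= G


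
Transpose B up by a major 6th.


Solution.
major 6th: 6 letter names, 9 semitones
Letter: B + 5 → G
Pitch: B + 9 semitones, spelled as a G → G#
= G#


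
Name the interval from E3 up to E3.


Let's work it out.
Letter names: E → E spans 1 letter name → a unison
Semitones: E3 → E3 = 0 half-steps
A unison of 0 semitones is a perfect unison
= perfect unison


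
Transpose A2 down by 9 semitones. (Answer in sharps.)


A2: chromatic position 9 in octave 2 → absolute = 2×12 + 9 = 33
Transpose down 9: 33 - 9 = 24
24 = 2×12 + 0 → C in octave 2
Result = C2


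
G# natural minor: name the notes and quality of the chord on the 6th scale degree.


G# natural minor scale: G# A# B C# D# E F#
Diatonic triad on degree 6 stacks scale notes 6, 1, 3: E G# B
E→G# = 4 semitones; E→B = 7 semitones → major triad
= E G# B (major)


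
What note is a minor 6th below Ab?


A 6th spans 6 letter names, so from A we land on C
A minor 6th = 8 semitones below Ab
Spell C at that pitch: C
= C


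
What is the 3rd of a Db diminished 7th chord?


Working:
Diminished 7th chord = root + minor 3rd + diminished 5th + diminished 7th
Seventh chords stack in thirds, so the letter names are D-F-A-C
Root: Db
Minor 3rd above Db: Fb
Diminished 5th above Db: Abb
Diminished 7th above Db: Cbb
The 3rd = Fb


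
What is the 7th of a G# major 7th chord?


Let's work it out.
Major 7th chord = root + major 3rd + perfect 5th + major 7th
Seventh chords stack in thirds, so the letter names are G-B-D-F
Root: G#
Major 3rd above G#: B#
Perfect 5th above G#: D#
Major 7th above G#: F##
The 7th = F##


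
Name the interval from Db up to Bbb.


Reasoning:
Letter names: D → B spans 6 letter names → a 6th
Semitones: Db → Bbb = 8 half-steps
A 6th of 8 semitones is a minor 6th
= minor 6th


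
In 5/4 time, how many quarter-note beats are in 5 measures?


Let's work it out.
Time signature 5/4: the bottom number 4 means the quarter note gets one count
The top number 5 means 5 quarter-note beats per measure
Total = 5 × 5 measures
= 25 quarter-note beats


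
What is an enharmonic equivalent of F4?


Enharmonic notes sound the same pitch but are spelled with different letter names
F and E# name the same pitch class
= E#4


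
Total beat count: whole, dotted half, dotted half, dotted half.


Beat values:
  whole = 4 beats
  dotted half = 3 beats
  dotted half = 3 beats
  dotted half = 3 beats
Sum = 4 + 3 + 3 + 3
= 13 beats


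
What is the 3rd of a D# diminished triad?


Working:
Diminished triad = root + minor 3rd (3 semitones) + diminished 5th (6 semitones)
A triad on D# stacks thirds, so the chord tones use letter names D-F-A
Root: D#
Minor 3rd above D#: F#
Diminished 5th above D#: A
The 3rd = F#


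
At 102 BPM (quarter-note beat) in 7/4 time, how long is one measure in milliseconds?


Step by step:
Quarter-note beat duration = 60000 / 102 ms
Beats per measure (7/4) = 7
One measure = 7 × 60000 / 102 = 420000 / 102 ms
= 4117.6 ms


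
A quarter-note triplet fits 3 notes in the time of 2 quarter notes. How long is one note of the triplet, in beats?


Triplet: 3 notes occupy the space of 2 quarter notes
Space = 2 × 1 = 2 beats
Each triplet note = 2 / 3 = 2/3 beats
= 2/3 beats


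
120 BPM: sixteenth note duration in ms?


One quarter-note beat = 60000 / BPM = 60000 / 120 ms
Sixteenth note = 1/4 × quarter note
Duration = 1/4 × 60000 / 120 = 15000 / 120
= 125.0 ms


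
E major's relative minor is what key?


The relative minor shares the major's key signature and starts on its 6th degree
6th degree = a major 6th above the tonic; a major 6th above E is C#
→ relative minor of E major is C# minor
= C# minor


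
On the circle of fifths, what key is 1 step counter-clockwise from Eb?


Step by step:
Each counter-clockwise step moves down a perfect 5th (= up a perfect 4th)
From Eb: Eb → Ab
= Ab


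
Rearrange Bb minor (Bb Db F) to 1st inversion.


Root position: Bb Db F
1st inversion: move root up an octave
Bass note: Db
Notes (bottom to top) = Db F Bb


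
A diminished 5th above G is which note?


A 5th spans 5 letter names, so from G we land on D
A diminished 5th = 6 semitones above G
Spell D at that pitch: Db
= Db


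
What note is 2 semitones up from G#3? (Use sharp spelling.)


G#3: chromatic position 8 in octave 3 → absolute = 3×12 + 8 = 44
Transpose up 2: 44 + 2 = 46
46 = 3×12 + 10 → A# in octave 3
Result = A#3


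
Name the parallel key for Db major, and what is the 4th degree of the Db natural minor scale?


Parallel keys share the same tonic but differ in mode
Db major → parallel is Db minor
Db natural minor scale: Db Eb Fb Gb Ab Bbb Cb
= Db minor; 4th degree = Gb


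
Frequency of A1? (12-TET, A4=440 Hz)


Let's work it out.
f = 440 × 2^(n/12) where n = semitones from A4
A1: -36 semitones from A4
f = 440 × 2^(-36/12)
f = 55.00 Hz


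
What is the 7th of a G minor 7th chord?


Minor 7th chord = root + minor 3rd + perfect 5th + minor 7th
Seventh chords stack in thirds, so the letter names are G-B-D-F
Root: G
Minor 3rd above G: Bb
Perfect 5th above G: D
Minor 7th above G: F
The 7th = F


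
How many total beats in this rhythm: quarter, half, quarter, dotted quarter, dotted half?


Beat values:
  quarter = 1 beat
  half = 2 beats
  quarter = 1 beat
  dotted quarter = 1.5 beats
  dotted half = 3 beats
Sum = 1 + 2 + 1 + 1.5 + 3
= 8.5 beats


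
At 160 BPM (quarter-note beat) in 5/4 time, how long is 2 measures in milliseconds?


Let's work it out.
Quarter-note beat duration = 60000 / 160 ms
Beats per measure (5/4) = 5
One measure = 5 × 60000 / 160 = 300000 / 160 ms
2 measures = 2 × 300000 / 160 = 600000 / 160
= 3750.0 ms


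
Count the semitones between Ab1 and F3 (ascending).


Step by step:
Absolute semitone position = octave×12 + chromatic position
Ab1: 1×12 + 8 = 20
F3: 3×12 + 5 = 41
Difference = 41 - 20 = 21
= 21 semitones


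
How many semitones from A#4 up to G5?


Working:
Absolute semitone position = octave×12 + chromatic position
A#4: 4×12 + 10 = 58
G5: 5×12 + 7 = 67
Difference = 67 - 58 = 9
= 9 semitones


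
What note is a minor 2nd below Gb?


A 2nd spans 2 letter names, so from G we land on F
A minor 2nd = 1 semitone below Gb
Spell F at that pitch: F
= F


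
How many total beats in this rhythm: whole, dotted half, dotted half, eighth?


Reasoning:
Beat values:
  whole = 4 beats
  dotted half = 3 beats
  dotted half = 3 beats
  eighth = 0.5 beats
Sum = 4 + 3 + 3 + 0.5
= 10.5 beats


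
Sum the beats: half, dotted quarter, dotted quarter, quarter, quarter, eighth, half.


Beat values:
  half = 2 beats
  dotted quarter = 1.5 beats
  dotted quarter = 1.5 beats
  quarter = 1 beat
  quarter = 1 beat
  eighth = 0.5 beats
  half = 2 beats
Sum = 2 + 1.5 + 1.5 + 1 + 1 + 0.5 + 2
= 9.5 beats


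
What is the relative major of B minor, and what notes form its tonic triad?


Solution.
The relative major shares the key signature and is a minor 3rd above the minor tonic
A minor 3rd above B is D
→ relative major of B minor is D major
Tonic triad of D major = root + major 3rd + perfect 5th = D F# A
= D major; triad = D F# A


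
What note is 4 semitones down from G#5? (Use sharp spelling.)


Let's work it out.
G#5: chromatic position 8 in octave 5 → absolute = 5×12 + 8 = 68
Transpose down 4: 68 - 4 = 64
64 = 5×12 + 4 → E in octave 5
Result = E5


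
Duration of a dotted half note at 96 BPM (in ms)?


One quarter-note beat = 60000 / BPM = 60000 / 96 ms
Dotted half note = 3 × quarter note
Duration = 3 × 60000 / 96 = 180000 / 96
= 1875.0 ms


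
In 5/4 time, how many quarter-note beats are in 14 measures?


Working:
Time signature 5/4: the bottom number 4 means the quarter note gets one count
The top number 5 means 5 quarter-note beats per measure
Total = 5 × 14 measures
= 70 quarter-note beats


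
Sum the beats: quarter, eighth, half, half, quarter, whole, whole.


Working:
Beat values:
  quarter = 1 beat
  eighth = 0.5 beats
  half = 2 beats
  half = 2 beats
  quarter = 1 beat
  whole = 4 beats
  whole = 4 beats
Sum = 1 + 0.5 + 2 + 2 + 1 + 4 + 4
= 14.5 beats


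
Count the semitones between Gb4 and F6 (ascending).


Step by step:
Absolute semitone position = octave×12 + chromatic position
Gb4: 4×12 + 6 = 54
F6: 6×12 + 5 = 77
Difference = 77 - 54 = 23
= 23 semitones


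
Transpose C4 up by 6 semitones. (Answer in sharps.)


Step by step:
C4: chromatic position 0 in octave 4 → absolute = 4×12 + 0 = 48
Transpose up 6: 48 + 6 = 54
54 = 4×12 + 6 → F# in octave 4
Result = F#4


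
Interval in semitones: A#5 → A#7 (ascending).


Step by step:
Absolute semitone position = octave×12 + chromatic position
A#5: 5×12 + 10 = 70
A#7: 7×12 + 10 = 94
Difference = 94 - 70 = 24
= 24 semitones


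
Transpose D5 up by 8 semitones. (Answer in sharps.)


Solution.
D5: chromatic position 2 in octave 5 → absolute = 5×12 + 2 = 62
Transpose up 8: 62 + 8 = 70
70 = 5×12 + 10 → A# in octave 5
Result = A#5


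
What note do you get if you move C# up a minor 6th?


minor 6th: 6 letter names, 8 semitones
Letter: C + 5 → A
Pitch: C# + 8 semitones, spelled as an A → A
= A


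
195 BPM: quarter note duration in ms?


Step by step:
One quarter-note beat = 60000 / BPM = 60000 / 195 ms
Duration = 60000 / 195
= 307.7 ms


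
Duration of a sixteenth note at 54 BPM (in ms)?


Step by step:
One quarter-note beat = 60000 / BPM = 60000 / 54 ms
Sixteenth note = 1/4 × quarter note
Duration = 1/4 × 60000 / 54 = 15000 / 54
= 277.8 ms


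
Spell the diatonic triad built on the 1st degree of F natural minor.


Working:
F natural minor scale: F G Ab Bb C Db Eb
Diatonic triad on degree 1 stacks scale notes 1, 3, 5: F Ab C
F→Ab = 3 semitones; F→C = 7 semitones → minor triad
= F Ab C (minor)


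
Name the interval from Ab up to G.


Letter names: A → G spans 7 letter names → a 7th
Semitones: Ab → G = 11 half-steps
A 7th of 11 semitones is a major 7th
= major 7th


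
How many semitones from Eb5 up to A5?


Step by step:
Absolute semitone position = octave×12 + chromatic position
Eb5: 5×12 + 3 = 63
A5: 5×12 + 9 = 69
Difference = 69 - 63 = 6
= 6 semitones


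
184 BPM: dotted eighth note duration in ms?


Solution.
One quarter-note beat = 60000 / BPM = 60000 / 184 ms
Dotted eighth note = 3/4 × quarter note
Duration = 3/4 × 60000 / 184 = 45000 / 184
= 244.6 ms


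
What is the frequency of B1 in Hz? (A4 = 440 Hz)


Step by step:
f = 440 × 2^(n/12) where n = semitones from A4
B1: -34 semitones from A4
f = 440 × 2^(-34/12)
f = 61.74 Hz


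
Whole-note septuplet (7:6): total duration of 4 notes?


Septuplet: 7 notes occupy the space of 6 whole notes
Space = 6 × 4 = 24 beats
Each septuplet note = 24 / 7 = 24/7 beats
4 notes = 4 × 24/7 = 96/7
= 96/7 beats


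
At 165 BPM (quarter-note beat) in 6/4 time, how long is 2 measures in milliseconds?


Quarter-note beat duration = 60000 / 165 ms
Beats per measure (6/4) = 6
One measure = 6 × 60000 / 165 = 360000 / 165 ms
2 measures = 2 × 360000 / 165 = 720000 / 165
= 4363.6 ms


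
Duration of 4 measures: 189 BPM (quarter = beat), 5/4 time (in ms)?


Quarter-note beat duration = 60000 / 189 ms
Beats per measure (5/4) = 5
One measure = 5 × 60000 / 189 = 300000 / 189 ms
4 measures = 4 × 300000 / 189 = 1200000 / 189
= 6349.2 ms


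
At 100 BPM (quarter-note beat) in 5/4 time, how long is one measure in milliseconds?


Quarter-note beat duration = 60000 / 100 ms
Beats per measure (5/4) = 5
One measure = 5 × 60000 / 100 = 300000 / 100 ms
= 3000.0 ms


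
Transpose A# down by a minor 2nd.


Working:
minor 2nd: 2 letter names, 1 semitones
Letter: A - 1 → G
Pitch: A# - 1 semitones, spelled as a G → G##
= G##


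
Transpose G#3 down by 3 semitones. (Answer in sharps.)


Step by step:
G#3: chromatic position 8 in octave 3 → absolute = 3×12 + 8 = 44
Transpose down 3: 44 - 3 = 41
41 = 3×12 + 5 → F in octave 3
Result = F3


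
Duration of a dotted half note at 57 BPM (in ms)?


Reasoning:
One quarter-note beat = 60000 / BPM = 60000 / 57 ms
Dotted half note = 3 × quarter note
Duration = 3 × 60000 / 57 = 180000 / 57
= 3157.9 ms


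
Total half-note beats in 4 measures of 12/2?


Solution.
Time signature 12/2: the bottom number 2 means the half note gets one count
The top number 12 means 12 half-note beats per measure
Total = 12 × 4 measures
= 48 half-note beats


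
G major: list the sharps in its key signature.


Working:
Sharp major keys follow the circle of fifths: C(0), G(1), D(2), A(3), E(4), B(5), F#(6), C#(7)
G major has 1 sharp
Order of sharps: F# C# G# D# A# E# B# → first 1: F#
= F#


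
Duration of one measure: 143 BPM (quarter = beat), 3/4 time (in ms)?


Quarter-note beat duration = 60000 / 143 ms
Beats per measure (3/4) = 3
One measure = 3 × 60000 / 143 = 180000 / 143 ms
= 1258.7 ms


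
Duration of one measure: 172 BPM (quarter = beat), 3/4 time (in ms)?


Solution.
Quarter-note beat duration = 60000 / 172 ms
Beats per measure (3/4) = 3
One measure = 3 × 60000 / 172 = 180000 / 172 ms
= 1046.5 ms


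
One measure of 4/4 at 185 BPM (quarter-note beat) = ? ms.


Quarter-note beat duration = 60000 / 185 ms
Beats per measure (4/4) = 4
One measure = 4 × 60000 / 185 = 240000 / 185 ms
= 1297.3 ms


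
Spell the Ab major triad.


Working:
Major triad = root + major 3rd (4 semitones) + perfect 5th (7 semitones)
A triad on Ab stacks thirds, so the chord tones use letter names A-C-E
Root: Ab
Major 3rd above Ab: C
Perfect 5th above Ab: Eb
Chord = Ab C Eb


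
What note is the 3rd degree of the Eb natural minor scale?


Natural minor scale pattern: W-H-W-W-H-W-W (2-1-2-2-1-2-2 semitones)
Starting from Eb:
  Eb + 2 semitones → F
  F + 1 semitone → Gb
  Gb + 2 semitones → Ab
  Ab + 2 semitones → Bb
  Bb + 1 semitone → Cb
  Cb + 2 semitones → Db
  Db + 2 semitones → Eb
Scale: Eb F Gb Ab Bb Cb Db
Degree 3 = Gb


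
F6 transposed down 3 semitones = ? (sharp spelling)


Let's work it out.
F6: chromatic position 5 in octave 6 → absolute = 6×12 + 5 = 77
Transpose down 3: 77 - 3 = 74
74 = 6×12 + 2 → D in octave 6
Result = D6


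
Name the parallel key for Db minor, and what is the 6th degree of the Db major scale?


Solution.
Parallel keys share the same tonic but differ in mode
Db minor → parallel is Db major
Db major scale: Db Eb F Gb Ab Bb C
= Db major; 6th degree = Bb


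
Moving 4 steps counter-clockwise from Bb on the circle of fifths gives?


Step by step:
Each counter-clockwise step moves down a perfect 5th (= up a perfect 4th)
From Bb: Bb → Eb → Ab → Db → F#/Gb
= F#/Gb


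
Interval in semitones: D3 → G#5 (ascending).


Absolute semitone position = octave×12 + chromatic position
D3: 3×12 + 2 = 38
G#5: 5×12 + 8 = 68
Difference = 68 - 38 = 30
= 30 semitones


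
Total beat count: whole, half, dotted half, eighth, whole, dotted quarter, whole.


Beat values:
  whole = 4 beats
  half = 2 beats
  dotted half = 3 beats
  eighth = 0.5 beats
  whole = 4 beats
  dotted quarter = 1.5 beats
  whole = 4 beats
Sum = 4 + 2 + 3 + 0.5 + 4 + 1.5 + 4
= 19 beats


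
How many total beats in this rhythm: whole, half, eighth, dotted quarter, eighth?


Reasoning:
Beat values:
  whole = 4 beats
  half = 2 beats
  eighth = 0.5 beats
  dotted quarter = 1.5 beats
  eighth = 0.5 beats
Sum = 4 + 2 + 0.5 + 1.5 + 0.5
= 8.5 beats


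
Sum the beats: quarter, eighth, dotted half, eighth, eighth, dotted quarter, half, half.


Step by step:
Beat values:
  quarter = 1 beat
  eighth = 0.5 beats
  dotted half = 3 beats
  eighth = 0.5 beats
  eighth = 0.5 beats
  dotted quarter = 1.5 beats
  half = 2 beats
  half = 2 beats
Sum = 1 + 0.5 + 3 + 0.5 + 0.5 + 1.5 + 2 + 2
= 11 beats


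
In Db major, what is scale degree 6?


Step by step:
Major scale pattern: W-W-H-W-W-W-H (2-2-1-2-2-2-1 semitones)
Starting from Db:
  Db + 2 semitones → Eb
  Eb + 2 semitones → F
  F + 1 semitone → Gb
  Gb + 2 semitones → Ab
  Ab + 2 semitones → Bb
  Bb + 2 semitones → C
  C + 1 semitone → Db
Scale: Db Eb F Gb Ab Bb C
Degree 6 = Bb


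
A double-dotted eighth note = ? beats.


Solution.
Base eighth note = 1/2 beats
Dot 1 adds half the previous value: +1/4
Dot 2 adds half the previous value: +1/8
One double-dotted eighth = 1/2 + 1/4 + 1/8 = 7/8
= 7/8 beats


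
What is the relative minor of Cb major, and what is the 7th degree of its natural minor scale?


Let's work it out.
The relative minor shares the major's key signature and starts on its 6th degree
6th degree = a major 6th above the tonic; a major 6th above Cb is Ab
→ relative minor of Cb major is Ab minor
Ab natural minor scale: Ab Bb Cb Db Eb Fb Gb
= Ab minor; 7th degree = Gb


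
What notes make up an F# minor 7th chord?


Step by step:
Minor 7th chord = root + minor 3rd + perfect 5th + minor 7th
Seventh chords stack in thirds, so the letter names are F-A-C-E
Root: F#
Minor 3rd above F#: A
Perfect 5th above F#: C#
Minor 7th above F#: E
Chord = F# A C# E


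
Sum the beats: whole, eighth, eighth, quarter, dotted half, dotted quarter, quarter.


Beat values:
  whole = 4 beats
  eighth = 0.5 beats
  eighth = 0.5 beats
  quarter = 1 beat
  dotted half = 3 beats
  dotted quarter = 1.5 beats
  quarter = 1 beat
Sum = 4 + 0.5 + 0.5 + 1 + 3 + 1.5 + 1
= 11.5 beats


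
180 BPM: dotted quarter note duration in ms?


Step by step:
One quarter-note beat = 60000 / BPM = 60000 / 180 ms
Dotted quarter note = 3/2 × quarter note
Duration = 3/2 × 60000 / 180 = 90000 / 180
= 500.0 ms


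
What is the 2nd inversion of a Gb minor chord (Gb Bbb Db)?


Working:
Root position: Gb Bbb Db
2nd inversion: move root and 3rd up an octave
Bass note: Db
Notes (bottom to top) = Db Gb Bbb


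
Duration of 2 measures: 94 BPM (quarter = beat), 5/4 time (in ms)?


Solution.
Quarter-note beat duration = 60000 / 94 ms
Beats per measure (5/4) = 5
One measure = 5 × 60000 / 94 = 300000 / 94 ms
2 measures = 2 × 300000 / 94 = 600000 / 94
= 6383.0 ms


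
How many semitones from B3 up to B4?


Step by step:
Absolute semitone position = octave×12 + chromatic position
B3: 3×12 + 11 = 47
B4: 4×12 + 11 = 59
Difference = 59 - 47 = 12
= 12 semitones


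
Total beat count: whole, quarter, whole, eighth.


Reasoning:
Beat values:
  whole = 4 beats
  quarter = 1 beat
  whole = 4 beats
  eighth = 0.5 beats
Sum = 4 + 1 + 4 + 0.5
= 9.5 beats


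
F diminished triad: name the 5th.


Diminished triad = root + minor 3rd (3 semitones) + diminished 5th (6 semitones)
A triad on F stacks thirds, so the chord tones use letter names F-A-C
Root: F
Minor 3rd above F: Ab
Diminished 5th above F: Cb
The 5th = Cb


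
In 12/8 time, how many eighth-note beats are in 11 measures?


Reasoning:
Time signature 12/8: the bottom number 8 means the eighth note gets one count
The top number 12 means 12 eighth-note beats per measure
Total = 12 × 11 measures
= 132 eighth-note beats


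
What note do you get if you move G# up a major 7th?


Let's work it out.
major 7th: 7 letter names, 11 semitones
Letter: G + 6 → F
Pitch: G# + 11 semitones, spelled as an F → F##
= F##


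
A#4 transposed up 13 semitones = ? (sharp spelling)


Reasoning:
A#4: chromatic position 10 in octave 4 → absolute = 4×12 + 10 = 58
Transpose up 13: 58 + 13 = 71
71 = 5×12 + 11 → B in octave 5
Result = B5


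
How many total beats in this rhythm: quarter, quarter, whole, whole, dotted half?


Solution.
Beat values:
  quarter = 1 beat
  quarter = 1 beat
  whole = 4 beats
  whole = 4 beats
  dotted half = 3 beats
Sum = 1 + 1 + 4 + 4 + 3
= 13 beats


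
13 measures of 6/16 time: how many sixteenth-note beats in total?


Let's work it out.
Time signature 6/16: the bottom number 16 means the sixteenth note gets one count
The top number 6 means 6 sixteenth-note beats per measure
Total = 6 × 13 measures
= 78 sixteenth-note beats


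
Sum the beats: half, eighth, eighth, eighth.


Beat values:
  half = 2 beats
  eighth = 0.5 beats
  eighth = 0.5 beats
  eighth = 0.5 beats
Sum = 2 + 0.5 + 0.5 + 0.5
= 3.5 beats


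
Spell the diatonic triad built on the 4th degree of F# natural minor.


F# natural minor scale: F# G# A B C# D E
Diatonic triad on degree 4 stacks scale notes 4, 6, 1: B D F#
B→D = 3 semitones; B→F# = 7 semitones → minor triad
= B D F# (minor)


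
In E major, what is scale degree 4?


Solution.
Major scale pattern: W-W-H-W-W-W-H (2-2-1-2-2-2-1 semitones)
Starting from E:
  E + 2 semitones → F#
  F# + 2 semitones → G#
  G# + 1 semitone → A
  A + 2 semitones → B
  B + 2 semitones → C#
  C# + 2 semitones → D#
  D# + 1 semitone → E
Scale: E F# G# A B C# D#
Degree 4 = A


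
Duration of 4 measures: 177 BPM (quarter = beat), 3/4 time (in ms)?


Step by step:
Quarter-note beat duration = 60000 / 177 ms
Beats per measure (3/4) = 3
One measure = 3 × 60000 / 177 = 180000 / 177 ms
4 measures = 4 × 180000 / 177 = 720000 / 177
= 4067.8 ms


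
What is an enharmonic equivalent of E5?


Solution.
Enharmonic notes sound the same pitch but are spelled with different letter names
E and D## name the same pitch class
= D##5


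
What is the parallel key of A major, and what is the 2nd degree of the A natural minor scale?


Parallel keys share the same tonic but differ in mode
A major → parallel is A minor
A natural minor scale: A B C D E F G
= A minor; 2nd degree = B


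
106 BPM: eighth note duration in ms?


One quarter-note beat = 60000 / BPM = 60000 / 106 ms
Eighth note = 1/2 × quarter note
Duration = 1/2 × 60000 / 106 = 30000 / 106
= 283.0 ms


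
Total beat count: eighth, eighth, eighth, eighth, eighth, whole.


Step by step:
Beat values:
  eighth = 0.5 beats
  eighth = 0.5 beats
  eighth = 0.5 beats
  eighth = 0.5 beats
  eighth = 0.5 beats
  whole = 4 beats
Sum = 0.5 + 0.5 + 0.5 + 0.5 + 0.5 + 4
= 6.5 beats


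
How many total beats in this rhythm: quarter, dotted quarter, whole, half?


Reasoning:
Beat values:
  quarter = 1 beat
  dotted quarter = 1.5 beats
  whole = 4 beats
  half = 2 beats
Sum = 1 + 1.5 + 4 + 2
= 8.5 beats


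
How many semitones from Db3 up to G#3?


Absolute semitone position = octave×12 + chromatic position
Db3: 3×12 + 1 = 37
G#3: 3×12 + 8 = 44
Difference = 44 - 37 = 7
= 7 semitones


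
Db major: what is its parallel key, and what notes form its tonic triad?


Parallel keys share the same tonic but differ in mode
Db major → parallel is Db minor
Tonic triad of Db minor = Db Fb Ab
= Db minor; triad = Db Fb Ab


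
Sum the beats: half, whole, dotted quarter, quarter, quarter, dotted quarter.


Reasoning:
Beat values:
  half = 2 beats
  whole = 4 beats
  dotted quarter = 1.5 beats
  quarter = 1 beat
  quarter = 1 beat
  dotted quarter = 1.5 beats
Sum = 2 + 4 + 1.5 + 1 + 1 + 1.5
= 11 beats


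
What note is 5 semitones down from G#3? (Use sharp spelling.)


Let's work it out.
G#3: chromatic position 8 in octave 3 → absolute = 3×12 + 8 = 44
Transpose down 5: 44 - 5 = 39
39 = 3×12 + 3 → D# in octave 3
Result = D#3


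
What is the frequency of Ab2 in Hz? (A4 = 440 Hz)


Working:
f = 440 × 2^(n/12) where n = semitones from A4
Ab2: -25 semitones from A4
f = 440 × 2^(-25/12)
f = 103.83 Hz


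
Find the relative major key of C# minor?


Solution.
The relative major shares the key signature and is a minor 3rd above the minor tonic
A minor 3rd above C# is E
→ relative major of C# minor is E major
= E major


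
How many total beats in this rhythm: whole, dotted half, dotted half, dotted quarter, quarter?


Step by step:
Beat values:
  whole = 4 beats
  dotted half = 3 beats
  dotted half = 3 beats
  dotted quarter = 1.5 beats
  quarter = 1 beat
Sum = 4 + 3 + 3 + 1.5 + 1
= 12.5 beats


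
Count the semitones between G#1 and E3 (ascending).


Let's work it out.
Absolute semitone position = octave×12 + chromatic position
G#1: 1×12 + 8 = 20
E3: 3×12 + 4 = 40
Difference = 40 - 20 = 20
= 20 semitones


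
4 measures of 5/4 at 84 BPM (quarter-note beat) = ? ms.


Quarter-note beat duration = 60000 / 84 ms
Beats per measure (5/4) = 5
One measure = 5 × 60000 / 84 = 300000 / 84 ms
4 measures = 4 × 300000 / 84 = 1200000 / 84
= 14285.7 ms


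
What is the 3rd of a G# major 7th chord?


Solution.
Major 7th chord = root + major 3rd + perfect 5th + major 7th
Seventh chords stack in thirds, so the letter names are G-B-D-F
Root: G#
Major 3rd above G#: B#
Perfect 5th above G#: D#
Major 7th above G#: F##
The 3rd = B#


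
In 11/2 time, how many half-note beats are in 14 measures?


Let's work it out.
Time signature 11/2: the bottom number 2 means the half note gets one count
The top number 11 means 11 half-note beats per measure
Total = 11 × 14 measures
= 154 half-note beats


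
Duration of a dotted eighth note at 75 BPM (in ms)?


Step by step:
One quarter-note beat = 60000 / BPM = 60000 / 75 ms
Dotted eighth note = 3/4 × quarter note
Duration = 3/4 × 60000 / 75 = 45000 / 75
= 600.0 ms


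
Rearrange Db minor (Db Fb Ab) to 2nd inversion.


Working:
Root position: Db Fb Ab
2nd inversion: move root and 3rd up an octave
Bass note: Ab
Notes (bottom to top) = Ab Db Fb


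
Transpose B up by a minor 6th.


Let's work it out.
minor 6th: 6 letter names, 8 semitones
Letter: B + 5 → G
Pitch: B + 8 semitones, spelled as a G → G
= G


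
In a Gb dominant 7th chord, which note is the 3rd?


Working:
Dominant 7th chord = root + major 3rd + perfect 5th + minor 7th
Seventh chords stack in thirds, so the letter names are G-B-D-F
Root: Gb
Major 3rd above Gb: Bb
Perfect 5th above Gb: Db
Minor 7th above Gb: Fb
The 3rd = Bb


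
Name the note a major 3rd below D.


A 3rd spans 3 letter names, so from D we land on B
A major 3rd = 4 semitones below D
Spell B at that pitch: Bb
= Bb


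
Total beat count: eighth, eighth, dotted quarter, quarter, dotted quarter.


Let's work it out.
Beat values:
  eighth = 0.5 beats
  eighth = 0.5 beats
  dotted quarter = 1.5 beats
  quarter = 1 beat
  dotted quarter = 1.5 beats
Sum = 0.5 + 0.5 + 1.5 + 1 + 1.5
= 5 beats
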